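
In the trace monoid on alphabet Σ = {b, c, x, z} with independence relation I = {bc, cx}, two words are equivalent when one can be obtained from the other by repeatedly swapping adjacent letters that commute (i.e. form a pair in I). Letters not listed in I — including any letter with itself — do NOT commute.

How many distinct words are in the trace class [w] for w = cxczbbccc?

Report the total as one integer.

30

drop 0:c onto floor
drop 1:x onto floor
drop 2:c onto {0:c}
drop 3:z onto {1:x, 2:c}
drop 4:b onto {3:z}
drop 5:b onto {4:b}
drop 6:c onto {3:z}
drop 7:c onto {6:c}
drop 8:c onto {7:c}
ground layer = {0:c, 1:x}
drop-orders for the pieces not yet dropped (sum over which currently-grounded one goes next):
  1 to go: {5} 1  {8} 1
  2 to go: {4,5} 1  {5,8} 2  {7,8} 1
  3 to go: {4,5,8} 3  {5,7,8} 3  {6,7,8} 1
  4 to go: {4,5,7,8} 6  {5,6,7,8} 4
  5 to go: {4,5,6,7,8} 10
  6 to go: {3,4,5,6,7,8} 10
  7 to go: {1,3,4,5,6,7,8} 10  {2,3,4,5,6,7,8} 10
  if 0:c drops first: 20 orders
  if 1:x drops first: 10 orders
heap linearizations: 30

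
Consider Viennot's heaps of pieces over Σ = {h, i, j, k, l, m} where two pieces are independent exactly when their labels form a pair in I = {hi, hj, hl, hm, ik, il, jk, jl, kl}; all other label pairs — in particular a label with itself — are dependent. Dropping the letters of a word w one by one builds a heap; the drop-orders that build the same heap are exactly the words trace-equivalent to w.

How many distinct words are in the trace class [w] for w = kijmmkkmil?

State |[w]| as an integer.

#0=k has no predecessor
#1=i has no predecessor
#2=j depends on [1:i]
#3=m depends on [0:k, 2:j]
#4=m depends on [3:m]
#5=k depends on [4:m]
#6=k depends on [5:k]
#7=m depends on [6:k]
#8=i depends on [7:m]
#9=l depends on [7:m]
sources: [0:k, 1:i]
N(rest) = Σ N(rest − s) over sources s of rest; N(one piece) = 1:
  size 1 → [8]=1  [9]=1
  size 2 → [8,9]=2
  size 3 → [7,8,9]=2
  size 4 → [6,7,8,9]=2
  size 5 → [5,6,7,8,9]=2
  size 6 → [4,5,6,7,8,9]=2
  size 7 → [3,4,5,6,7,8,9]=2
  size 8 → [0,3,4,5,6,7,8,9]=2  [2,3,4,5,6,7,8,9]=2
  first=0(k) contributes 2
  first=1(i) contributes 4
|[w]| = 6

6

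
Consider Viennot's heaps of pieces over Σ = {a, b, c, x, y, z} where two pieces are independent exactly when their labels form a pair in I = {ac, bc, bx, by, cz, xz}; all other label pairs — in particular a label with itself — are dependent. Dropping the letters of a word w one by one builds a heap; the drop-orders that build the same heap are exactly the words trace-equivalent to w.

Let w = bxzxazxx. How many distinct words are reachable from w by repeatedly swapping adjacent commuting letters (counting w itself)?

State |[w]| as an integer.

drop 0:b onto floor
drop 1:x onto floor
drop 2:z onto {0:b}
drop 3:x onto {1:x}
drop 4:a onto {2:z, 3:x}
drop 5:z onto {4:a}
drop 6:x onto {4:a}
drop 7:x onto {6:x}
ground layer = {0:b, 1:x}
drop-orders for the pieces not yet dropped (sum over which currently-grounded one goes next):
  1 to go: {5} 1  {7} 1
  2 to go: {5,7} 2  {6,7} 1
  3 to go: {5,6,7} 3
  4 to go: {4,5,6,7} 3
  5 to go: {2,4,5,6,7} 3  {3,4,5,6,7} 3
  6 to go: {0,2,4,5,6,7} 3  {1,3,4,5,6,7} 3  {2,3,4,5,6,7} 6
  if 0:b drops first: 9 orders
  if 1:x drops first: 9 orders
heap linearizations: 18

18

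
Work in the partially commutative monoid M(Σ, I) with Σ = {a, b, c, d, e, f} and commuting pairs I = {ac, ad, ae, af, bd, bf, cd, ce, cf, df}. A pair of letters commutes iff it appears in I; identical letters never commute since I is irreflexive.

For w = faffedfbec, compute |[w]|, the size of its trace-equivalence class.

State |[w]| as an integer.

104

piece 0:f — minimal
piece 1:a — minimal
piece 2:f rests on {0:f}
piece 3:f rests on {2:f}
piece 4:e rests on {3:f}
piece 5:d rests on {4:e}
piece 6:f rests on {4:e}
piece 7:b rests on {1:a, 4:e}
piece 8:e rests on {5:d, 6:f, 7:b}
piece 9:c rests on {7:b}
minimal pieces: {0:f, 1:a}
ways to finish when only these pieces remain (= sum over removing one remaining piece with nothing left below it):
  1 left: {8}→1  {9}→1
  2 left: {5,8}→1  {6,8}→1  {8,9}→2
  3 left: {5,6,8}→2  {5,8,9}→3  {6,8,9}→3  {7,8,9}→2
  4 left: {1,7,8,9}→2  {5,6,8,9}→8  {5,7,8,9}→5  {6,7,8,9}→5
  5 left: {1,5,7,8,9}→7  {1,6,7,8,9}→7  {5,6,7,8,9}→18
  6 left: {1,5,6,7,8,9}→32  {4,5,6,7,8,9}→18
  7 left: {1,4,5,6,7,8,9}→50  {3,4,5,6,7,8,9}→18
  8 left: {1,3,4,5,6,7,8,9}→68  {2,3,4,5,6,7,8,9}→18
  placing 0:f first → 86 extensions
  placing 1:a first → 18 extensions
total linear extensions = 104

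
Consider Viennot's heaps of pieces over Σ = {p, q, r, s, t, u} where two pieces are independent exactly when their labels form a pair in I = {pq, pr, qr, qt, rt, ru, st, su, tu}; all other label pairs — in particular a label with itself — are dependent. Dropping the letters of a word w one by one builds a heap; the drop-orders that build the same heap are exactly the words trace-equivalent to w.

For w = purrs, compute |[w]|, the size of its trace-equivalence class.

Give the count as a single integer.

0(p) covers ∅
1(u) covers 0:p
2(r) covers ∅
3(r) covers 2:r
4(s) covers 0:p, 3:r
floor of heap: 0:p, 2:r
completions by unplaced set U, small U first (add the entries for U minus each lowest piece of U):
  |U|=1: {1}:1  {4}:1
  |U|=2: {1,4}:2  {3,4}:1
  |U|=3: {0,1,4}:2  {1,3,4}:3  {2,3,4}:1
  start at 0(p): 4
  start at 2(r): 5
sum over floor = 9

9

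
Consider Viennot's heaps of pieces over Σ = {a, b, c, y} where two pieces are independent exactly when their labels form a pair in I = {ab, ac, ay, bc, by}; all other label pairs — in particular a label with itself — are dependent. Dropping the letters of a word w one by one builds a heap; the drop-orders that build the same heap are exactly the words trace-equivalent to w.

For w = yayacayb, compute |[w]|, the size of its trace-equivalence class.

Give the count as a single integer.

piece 0:y — minimal
piece 1:a — minimal
piece 2:y rests on {0:y}
piece 3:a rests on {1:a}
piece 4:c rests on {2:y}
piece 5:a rests on {3:a}
piece 6:y rests on {4:c}
piece 7:b — minimal
minimal pieces: {0:y, 1:a, 7:b}
ways to finish when only these pieces remain (= sum over removing one remaining piece with nothing left below it):
  1 left: {5}→1  {6}→1  {7}→1
  2 left: {3,5}→1  {4,6}→1  {5,6}→2  {5,7}→2  {6,7}→2
  3 left: {1,3,5}→1  {2,4,6}→1  {3,5,6}→3  {3,5,7}→3  {4,5,6}→3  {4,6,7}→3  {5,6,7}→6
  4 left: {0,2,4,6}→1  {1,3,5,6}→4  {1,3,5,7}→4  {2,4,5,6}→4  {2,4,6,7}→4  {3,4,5,6}→6  {3,5,6,7}→12  {4,5,6,7}→12
  5 left: {0,2,4,5,6}→5  {0,2,4,6,7}→5  {1,3,4,5,6}→10  {1,3,5,6,7}→20  {2,3,4,5,6}→10  {2,4,5,6,7}→20  {3,4,5,6,7}→30
  6 left: {0,2,3,4,5,6}→15  {0,2,4,5,6,7}→30  {1,2,3,4,5,6}→20  {1,3,4,5,6,7}→60  {2,3,4,5,6,7}→60
  placing 0:y first → 140 extensions
  placing 1:a first → 105 extensions
  placing 7:b first → 35 extensions
total linear extensions = 280

280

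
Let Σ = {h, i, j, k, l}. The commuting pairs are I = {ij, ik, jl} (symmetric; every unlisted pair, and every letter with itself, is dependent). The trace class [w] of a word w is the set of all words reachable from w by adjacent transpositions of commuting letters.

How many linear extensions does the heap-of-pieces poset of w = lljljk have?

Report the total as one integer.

piece 0:l — minimal
piece 1:l rests on {0:l}
piece 2:j — minimal
piece 3:l rests on {1:l}
piece 4:j rests on {2:j}
piece 5:k rests on {3:l, 4:j}
minimal pieces: {0:l, 2:j}
ways to finish when only these pieces remain (= sum over removing one remaining piece with nothing left below it):
  1 left: {5}→1
  2 left: {3,5}→1  {4,5}→1
  3 left: {1,3,5}→1  {2,4,5}→1  {3,4,5}→2
  4 left: {0,1,3,5}→1  {1,3,4,5}→3  {2,3,4,5}→3
  placing 0:l first → 6 extensions
  placing 2:j first → 4 extensions
total linear extensions = 10

10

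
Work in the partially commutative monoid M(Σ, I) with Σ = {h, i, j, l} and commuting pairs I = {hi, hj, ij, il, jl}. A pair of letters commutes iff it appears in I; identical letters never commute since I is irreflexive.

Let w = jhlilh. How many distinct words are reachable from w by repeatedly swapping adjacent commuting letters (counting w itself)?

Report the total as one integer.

30

0(j) covers ∅
1(h) covers ∅
2(l) covers 1:h
3(i) covers ∅
4(l) covers 2:l
5(h) covers 4:l
floor of heap: 0:j, 1:h, 3:i
completions by unplaced set U, small U first (add the entries for U minus each lowest piece of U):
  |U|=1: {0}:1  {3}:1  {5}:1
  |U|=2: {0,3}:2  {0,5}:2  {3,5}:2  {4,5}:1
  |U|=3: {0,3,5}:6  {0,4,5}:3  {2,4,5}:1  {3,4,5}:3
  |U|=4: {0,2,4,5}:4  {0,3,4,5}:12  {1,2,4,5}:1  {2,3,4,5}:4
  start at 0(j): 5
  start at 1(h): 20
  start at 3(i): 5
sum over floor = 30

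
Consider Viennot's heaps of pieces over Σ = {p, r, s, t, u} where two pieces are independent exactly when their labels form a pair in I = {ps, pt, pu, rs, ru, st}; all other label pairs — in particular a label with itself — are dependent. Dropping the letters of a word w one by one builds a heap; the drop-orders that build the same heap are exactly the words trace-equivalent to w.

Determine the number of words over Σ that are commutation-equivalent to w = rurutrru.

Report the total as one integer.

18

piece 0:r — minimal
piece 1:u — minimal
piece 2:r rests on {0:r}
piece 3:u rests on {1:u}
piece 4:t rests on {2:r, 3:u}
piece 5:r rests on {4:t}
piece 6:r rests on {5:r}
piece 7:u rests on {4:t}
minimal pieces: {0:r, 1:u}
ways to finish when only these pieces remain (= sum over removing one remaining piece with nothing left below it):
  1 left: {6}→1  {7}→1
  2 left: {5,6}→1  {6,7}→2
  3 left: {5,6,7}→3
  4 left: {4,5,6,7}→3
  5 left: {2,4,5,6,7}→3  {3,4,5,6,7}→3
  6 left: {0,2,4,5,6,7}→3  {1,3,4,5,6,7}→3  {2,3,4,5,6,7}→6
  placing 0:r first → 9 extensions
  placing 1:u first → 9 extensions
total linear extensions = 18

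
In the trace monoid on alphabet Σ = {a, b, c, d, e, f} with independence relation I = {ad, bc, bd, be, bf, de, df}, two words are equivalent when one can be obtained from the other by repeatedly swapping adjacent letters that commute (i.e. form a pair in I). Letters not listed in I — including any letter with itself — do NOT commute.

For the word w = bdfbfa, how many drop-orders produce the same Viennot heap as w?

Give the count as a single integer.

0(b) covers ∅
1(d) covers ∅
2(f) covers ∅
3(b) covers 0:b
4(f) covers 2:f
5(a) covers 3:b, 4:f
floor of heap: 0:b, 1:d, 2:f
completions by unplaced set U, small U first (add the entries for U minus each lowest piece of U):
  |U|=1: {1}:1  {5}:1
  |U|=2: {1,5}:2  {3,5}:1  {4,5}:1
  |U|=3: {0,3,5}:1  {1,3,5}:3  {1,4,5}:3  {2,4,5}:1  {3,4,5}:2
  |U|=4: {0,1,3,5}:4  {0,3,4,5}:3  {1,2,4,5}:4  {1,3,4,5}:8  {2,3,4,5}:3
  start at 0(b): 15
  start at 1(d): 6
  start at 2(f): 15
sum over floor = 36

36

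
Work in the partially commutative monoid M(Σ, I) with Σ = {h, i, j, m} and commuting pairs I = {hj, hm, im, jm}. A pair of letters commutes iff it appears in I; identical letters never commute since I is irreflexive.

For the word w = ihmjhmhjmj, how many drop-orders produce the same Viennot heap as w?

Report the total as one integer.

0(i) covers ∅
1(h) covers 0:i
2(m) covers ∅
3(j) covers 0:i
4(h) covers 1:h
5(m) covers 2:m
6(h) covers 4:h
7(j) covers 3:j
8(m) covers 5:m
9(j) covers 7:j
floor of heap: 0:i, 2:m
completions by unplaced set U, small U first (add the entries for U minus each lowest piece of U):
  |U|=1: {6}:1  {8}:1  {9}:1
  |U|=2: {4,6}:1  {5,8}:1  {6,8}:2  {6,9}:2  {7,9}:1  {8,9}:2
  |U|=3: {1,4,6}:1  {2,5,8}:1  {3,7,9}:1  {4,6,8}:3  {4,6,9}:3  {5,6,8}:3  {5,8,9}:3  {6,7,9}:3  {6,8,9}:6  {7,8,9}:3
  |U|=4: {1,4,6,8}:4  {1,4,6,9}:4  {2,5,6,8}:4  {2,5,8,9}:4  {3,6,7,9}:4  {3,7,8,9}:4  {4,5,6,8}:6  {4,6,7,9}:6  {4,6,8,9}:12  {5,6,8,9}:12  {5,7,8,9}:6  {6,7,8,9}:12
  |U|=5: {1,4,5,6,8}:10  {1,4,6,7,9}:10  {1,4,6,8,9}:20  {2,4,5,6,8}:10  {2,5,6,8,9}:20  {2,5,7,8,9}:10  {3,4,6,7,9}:10  {3,5,7,8,9}:10  {3,6,7,8,9}:20  {4,5,6,8,9}:30  {4,6,7,8,9}:30  {5,6,7,8,9}:30
  |U|=6: {1,2,4,5,6,8}:20  {1,3,4,6,7,9}:20  {1,4,5,6,8,9}:60  {1,4,6,7,8,9}:60  {2,3,5,7,8,9}:20  {2,4,5,6,8,9}:60  {2,5,6,7,8,9}:60  {3,4,6,7,8,9}:60  {3,5,6,7,8,9}:60  {4,5,6,7,8,9}:90
  |U|=7: {0,1,3,4,6,7,9}:20  {1,2,4,5,6,8,9}:140  {1,3,4,6,7,8,9}:140  {1,4,5,6,7,8,9}:210  {2,3,5,6,7,8,9}:140  {2,4,5,6,7,8,9}:210  {3,4,5,6,7,8,9}:210
  |U|=8: {0,1,3,4,6,7,8,9}:160  {1,2,4,5,6,7,8,9}:560  {1,3,4,5,6,7,8,9}:560  {2,3,4,5,6,7,8,9}:560
  start at 0(i): 1680
  start at 2(m): 720
sum over floor = 2400

2400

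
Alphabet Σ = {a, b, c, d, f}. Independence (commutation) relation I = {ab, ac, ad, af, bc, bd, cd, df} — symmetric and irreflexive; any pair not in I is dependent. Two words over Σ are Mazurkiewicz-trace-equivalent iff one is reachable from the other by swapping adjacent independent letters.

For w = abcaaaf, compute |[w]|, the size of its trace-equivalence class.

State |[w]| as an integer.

piece 0:a — minimal
piece 1:b — minimal
piece 2:c — minimal
piece 3:a rests on {0:a}
piece 4:a rests on {3:a}
piece 5:a rests on {4:a}
piece 6:f rests on {1:b, 2:c}
minimal pieces: {0:a, 1:b, 2:c}
ways to finish when only these pieces remain (= sum over removing one remaining piece with nothing left below it):
  1 left: {5}→1  {6}→1
  2 left: {1,6}→1  {2,6}→1  {4,5}→1  {5,6}→2
  3 left: {1,2,6}→2  {1,5,6}→3  {2,5,6}→3  {3,4,5}→1  {4,5,6}→3
  4 left: {0,3,4,5}→1  {1,2,5,6}→8  {1,4,5,6}→6  {2,4,5,6}→6  {3,4,5,6}→4
  5 left: {0,3,4,5,6}→5  {1,2,4,5,6}→20  {1,3,4,5,6}→10  {2,3,4,5,6}→10
  placing 0:a first → 40 extensions
  placing 1:b first → 15 extensions
  placing 2:c first → 15 extensions
total linear extensions = 70

70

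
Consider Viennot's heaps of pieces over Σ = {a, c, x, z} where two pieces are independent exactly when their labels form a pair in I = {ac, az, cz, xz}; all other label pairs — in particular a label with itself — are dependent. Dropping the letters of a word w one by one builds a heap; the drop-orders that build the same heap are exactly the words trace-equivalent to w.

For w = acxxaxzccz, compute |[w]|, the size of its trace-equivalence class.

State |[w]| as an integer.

drop 0:a onto floor
drop 1:c onto floor
drop 2:x onto {0:a, 1:c}
drop 3:x onto {2:x}
drop 4:a onto {3:x}
drop 5:x onto {4:a}
drop 6:z onto floor
drop 7:c onto {5:x}
drop 8:c onto {7:c}
drop 9:z onto {6:z}
ground layer = {0:a, 1:c, 6:z}
drop-orders for the pieces not yet dropped (sum over which currently-grounded one goes next):
  1 to go: {8} 1  {9} 1
  2 to go: {6,9} 1  {7,8} 1  {8,9} 2
  3 to go: {5,7,8} 1  {6,8,9} 3  {7,8,9} 3
  4 to go: {4,5,7,8} 1  {5,7,8,9} 4  {6,7,8,9} 6
  5 to go: {3,4,5,7,8} 1  {4,5,7,8,9} 5  {5,6,7,8,9} 10
  6 to go: {2,3,4,5,7,8} 1  {3,4,5,7,8,9} 6  {4,5,6,7,8,9} 15
  7 to go: {0,2,3,4,5,7,8} 1  {1,2,3,4,5,7,8} 1  {2,3,4,5,7,8,9} 7  {3,4,5,6,7,8,9} 21
  8 to go: {0,1,2,3,4,5,7,8} 2  {0,2,3,4,5,7,8,9} 8  {1,2,3,4,5,7,8,9} 8  {2,3,4,5,6,7,8,9} 28
  if 0:a drops first: 36 orders
  if 1:c drops first: 36 orders
  if 6:z drops first: 18 orders
heap linearizations: 90

90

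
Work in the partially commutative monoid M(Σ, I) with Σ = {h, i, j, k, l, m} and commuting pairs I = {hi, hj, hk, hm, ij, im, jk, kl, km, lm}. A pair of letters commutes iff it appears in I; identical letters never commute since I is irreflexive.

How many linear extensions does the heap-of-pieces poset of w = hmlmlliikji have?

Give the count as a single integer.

145

#0=h has no predecessor
#1=m has no predecessor
#2=l depends on [0:h]
#3=m depends on [1:m]
#4=l depends on [2:l]
#5=l depends on [4:l]
#6=i depends on [5:l]
#7=i depends on [6:i]
#8=k depends on [7:i]
#9=j depends on [3:m, 5:l]
#10=i depends on [8:k]
sources: [0:h, 1:m]
N(rest) = Σ N(rest − s) over sources s of rest; N(one piece) = 1:
  size 1 → [9]=1  [10]=1
  size 2 → [3,9]=1  [8,10]=1  [9,10]=2
  size 3 → [1,3,9]=1  [3,9,10]=3  [7,8,10]=1  [8,9,10]=3
  size 4 → [1,3,9,10]=4  [3,8,9,10]=6  [6,7,8,10]=1  [7,8,9,10]=4
  size 5 → [1,3,8,9,10]=10  [3,7,8,9,10]=10  [6,7,8,9,10]=5
  size 6 → [1,3,7,8,9,10]=20  [3,6,7,8,9,10]=15  [5,6,7,8,9,10]=5
  size 7 → [1,3,6,7,8,9,10]=35  [3,5,6,7,8,9,10]=20  [4,5,6,7,8,9,10]=5
  size 8 → [1,3,5,6,7,8,9,10]=55  [2,4,5,6,7,8,9,10]=5  [3,4,5,6,7,8,9,10]=25
  size 9 → [0,2,4,5,6,7,8,9,10]=5  [1,3,4,5,6,7,8,9,10]=80  [2,3,4,5,6,7,8,9,10]=30
  first=0(h) contributes 110
  first=1(m) contributes 35
|[w]| = 145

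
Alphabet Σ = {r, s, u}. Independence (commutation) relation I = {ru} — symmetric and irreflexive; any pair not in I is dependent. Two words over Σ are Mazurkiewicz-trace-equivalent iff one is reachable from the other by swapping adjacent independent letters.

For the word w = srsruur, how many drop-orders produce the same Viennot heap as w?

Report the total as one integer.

drop 0:s onto floor
drop 1:r onto {0:s}
drop 2:s onto {1:r}
drop 3:r onto {2:s}
drop 4:u onto {2:s}
drop 5:u onto {4:u}
drop 6:r onto {3:r}
ground layer = {0:s}
drop-orders for the pieces not yet dropped (sum over which currently-grounded one goes next):
  1 to go: {5} 1  {6} 1
  2 to go: {3,6} 1  {4,5} 1  {5,6} 2
  3 to go: {3,5,6} 3  {4,5,6} 3
  4 to go: {3,4,5,6} 6
  5 to go: {2,3,4,5,6} 6
  if 0:s drops first: 6 orders

6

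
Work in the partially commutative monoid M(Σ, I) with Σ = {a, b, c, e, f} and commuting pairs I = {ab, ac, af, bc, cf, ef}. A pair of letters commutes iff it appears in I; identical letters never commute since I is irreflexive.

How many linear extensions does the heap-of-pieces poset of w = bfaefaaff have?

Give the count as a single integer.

105

#0=b has no predecessor
#1=f depends on [0:b]
#2=a has no predecessor
#3=e depends on [0:b, 2:a]
#4=f depends on [1:f]
#5=a depends on [3:e]
#6=a depends on [5:a]
#7=f depends on [4:f]
#8=f depends on [7:f]
sources: [0:b, 2:a]
N(rest) = Σ N(rest − s) over sources s of rest; N(one piece) = 1:
  size 1 → [6]=1  [8]=1
  size 2 → [5,6]=1  [6,8]=2  [7,8]=1
  size 3 → [3,5,6]=1  [4,7,8]=1  [5,6,8]=3  [6,7,8]=3
  size 4 → [1,4,7,8]=1  [2,3,5,6]=1  [3,5,6,8]=4  [4,6,7,8]=4  [5,6,7,8]=6
  size 5 → [1,4,6,7,8]=5  [2,3,5,6,8]=5  [3,5,6,7,8]=10  [4,5,6,7,8]=10
  size 6 → [1,4,5,6,7,8]=15  [2,3,5,6,7,8]=15  [3,4,5,6,7,8]=20
  size 7 → [1,3,4,5,6,7,8]=35  [2,3,4,5,6,7,8]=35
  first=0(b) contributes 70
  first=2(a) contributes 35
|[w]| = 105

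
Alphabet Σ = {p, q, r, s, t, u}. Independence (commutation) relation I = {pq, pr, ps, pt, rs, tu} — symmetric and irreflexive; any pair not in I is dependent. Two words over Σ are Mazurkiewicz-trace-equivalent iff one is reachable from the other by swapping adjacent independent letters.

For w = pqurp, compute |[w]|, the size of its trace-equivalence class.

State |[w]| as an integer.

4

piece 0:p — minimal
piece 1:q — minimal
piece 2:u rests on {0:p, 1:q}
piece 3:r rests on {2:u}
piece 4:p rests on {2:u}
minimal pieces: {0:p, 1:q}
ways to finish when only these pieces remain (= sum over removing one remaining piece with nothing left below it):
  1 left: {3}→1  {4}→1
  2 left: {3,4}→2
  3 left: {2,3,4}→2
  placing 0:p first → 2 extensions
  placing 1:q first → 2 extensions
total linear extensions = 4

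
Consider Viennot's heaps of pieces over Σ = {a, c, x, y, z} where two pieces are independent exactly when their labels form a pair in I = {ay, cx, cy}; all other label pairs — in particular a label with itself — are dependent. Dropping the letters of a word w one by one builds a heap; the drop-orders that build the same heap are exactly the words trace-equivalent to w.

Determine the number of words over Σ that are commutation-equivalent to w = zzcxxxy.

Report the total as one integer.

5

0(z) covers ∅
1(z) covers 0:z
2(c) covers 1:z
3(x) covers 1:z
4(x) covers 3:x
5(x) covers 4:x
6(y) covers 5:x
floor of heap: 0:z
completions by unplaced set U, small U first (add the entries for U minus each lowest piece of U):
  |U|=1: {2}:1  {6}:1
  |U|=2: {2,6}:2  {5,6}:1
  |U|=3: {2,5,6}:3  {4,5,6}:1
  |U|=4: {2,4,5,6}:4  {3,4,5,6}:1
  |U|=5: {2,3,4,5,6}:5
  start at 0(z): 5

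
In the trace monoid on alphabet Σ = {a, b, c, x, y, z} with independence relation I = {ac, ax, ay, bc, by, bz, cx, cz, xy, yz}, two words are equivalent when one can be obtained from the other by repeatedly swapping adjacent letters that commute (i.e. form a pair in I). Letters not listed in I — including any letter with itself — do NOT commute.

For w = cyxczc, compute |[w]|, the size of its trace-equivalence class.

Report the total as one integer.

drop 0:c onto floor
drop 1:y onto {0:c}
drop 2:x onto floor
drop 3:c onto {1:y}
drop 4:z onto {2:x}
drop 5:c onto {3:c}
ground layer = {0:c, 2:x}
drop-orders for the pieces not yet dropped (sum over which currently-grounded one goes next):
  1 to go: {4} 1  {5} 1
  2 to go: {2,4} 1  {3,5} 1  {4,5} 2
  3 to go: {1,3,5} 1  {2,4,5} 3  {3,4,5} 3
  4 to go: {0,1,3,5} 1  {1,3,4,5} 4  {2,3,4,5} 6
  if 0:c drops first: 10 orders
  if 2:x drops first: 5 orders
heap linearizations: 15

15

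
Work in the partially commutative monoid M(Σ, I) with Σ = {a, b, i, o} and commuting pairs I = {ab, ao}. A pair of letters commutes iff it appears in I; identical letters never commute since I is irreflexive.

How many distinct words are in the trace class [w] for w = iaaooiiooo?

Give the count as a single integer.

6

drop 0:i onto floor
drop 1:a onto {0:i}
drop 2:a onto {1:a}
drop 3:o onto {0:i}
drop 4:o onto {3:o}
drop 5:i onto {2:a, 4:o}
drop 6:i onto {5:i}
drop 7:o onto {6:i}
drop 8:o onto {7:o}
drop 9:o onto {8:o}
ground layer = {0:i}
drop-orders for the pieces not yet dropped (sum over which currently-grounded one goes next):
  1 to go: {9} 1
  2 to go: {8,9} 1
  3 to go: {7,8,9} 1
  4 to go: {6,7,8,9} 1
  5 to go: {5,6,7,8,9} 1
  6 to go: {2,5,6,7,8,9} 1  {4,5,6,7,8,9} 1
  7 to go: {1,2,5,6,7,8,9} 1  {2,4,5,6,7,8,9} 2  {3,4,5,6,7,8,9} 1
  8 to go: {1,2,4,5,6,7,8,9} 3  {2,3,4,5,6,7,8,9} 3
  if 0:i drops first: 6 orders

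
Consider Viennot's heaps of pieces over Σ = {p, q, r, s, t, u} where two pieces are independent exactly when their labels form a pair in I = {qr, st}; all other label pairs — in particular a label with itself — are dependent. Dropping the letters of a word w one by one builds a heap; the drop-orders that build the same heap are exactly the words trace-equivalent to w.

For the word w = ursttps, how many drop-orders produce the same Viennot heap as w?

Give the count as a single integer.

#0=u has no predecessor
#1=r depends on [0:u]
#2=s depends on [1:r]
#3=t depends on [1:r]
#4=t depends on [3:t]
#5=p depends on [2:s, 4:t]
#6=s depends on [5:p]
sources: [0:u]
N(rest) = Σ N(rest − s) over sources s of rest; N(one piece) = 1:
  size 1 → [6]=1
  size 2 → [5,6]=1
  size 3 → [2,5,6]=1  [4,5,6]=1
  size 4 → [2,4,5,6]=2  [3,4,5,6]=1
  size 5 → [2,3,4,5,6]=3
  first=0(u) contributes 3

3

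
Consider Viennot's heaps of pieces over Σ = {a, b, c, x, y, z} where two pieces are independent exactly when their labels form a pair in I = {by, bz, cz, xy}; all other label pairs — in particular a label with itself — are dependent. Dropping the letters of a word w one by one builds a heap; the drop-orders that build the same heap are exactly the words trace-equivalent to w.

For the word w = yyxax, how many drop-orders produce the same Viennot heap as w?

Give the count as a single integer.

#0=y has no predecessor
#1=y depends on [0:y]
#2=x has no predecessor
#3=a depends on [1:y, 2:x]
#4=x depends on [3:a]
sources: [0:y, 2:x]
N(rest) = Σ N(rest − s) over sources s of rest; N(one piece) = 1:
  size 1 → [4]=1
  size 2 → [3,4]=1
  size 3 → [1,3,4]=1  [2,3,4]=1
  first=0(y) contributes 2
  first=2(x) contributes 1
|[w]| = 3

3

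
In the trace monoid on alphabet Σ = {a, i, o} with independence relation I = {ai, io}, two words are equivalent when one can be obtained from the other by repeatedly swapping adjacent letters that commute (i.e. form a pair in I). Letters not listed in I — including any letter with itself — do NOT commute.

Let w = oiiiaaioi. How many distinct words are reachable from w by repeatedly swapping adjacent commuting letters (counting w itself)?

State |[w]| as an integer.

#0=o has no predecessor
#1=i has no predecessor
#2=i depends on [1:i]
#3=i depends on [2:i]
#4=a depends on [0:o]
#5=a depends on [4:a]
#6=i depends on [3:i]
#7=o depends on [5:a]
#8=i depends on [6:i]
sources: [0:o, 1:i]
N(rest) = Σ N(rest − s) over sources s of rest; N(one piece) = 1:
  size 1 → [7]=1  [8]=1
  size 2 → [5,7]=1  [6,8]=1  [7,8]=2
  size 3 → [3,6,8]=1  [4,5,7]=1  [5,7,8]=3  [6,7,8]=3
  size 4 → [0,4,5,7]=1  [2,3,6,8]=1  [3,6,7,8]=4  [4,5,7,8]=4  [5,6,7,8]=6
  size 5 → [0,4,5,7,8]=5  [1,2,3,6,8]=1  [2,3,6,7,8]=5  [3,5,6,7,8]=10  [4,5,6,7,8]=10
  size 6 → [0,4,5,6,7,8]=15  [1,2,3,6,7,8]=6  [2,3,5,6,7,8]=15  [3,4,5,6,7,8]=20
  size 7 → [0,3,4,5,6,7,8]=35  [1,2,3,5,6,7,8]=21  [2,3,4,5,6,7,8]=35
  first=0(o) contributes 56
  first=1(i) contributes 70
|[w]| = 126

126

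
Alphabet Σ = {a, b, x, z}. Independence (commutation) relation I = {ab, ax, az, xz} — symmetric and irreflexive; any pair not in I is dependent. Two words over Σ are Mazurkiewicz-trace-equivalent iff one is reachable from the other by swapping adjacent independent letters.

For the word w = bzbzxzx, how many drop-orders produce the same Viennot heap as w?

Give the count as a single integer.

drop 0:b onto floor
drop 1:z onto {0:b}
drop 2:b onto {1:z}
drop 3:z onto {2:b}
drop 4:x onto {2:b}
drop 5:z onto {3:z}
drop 6:x onto {4:x}
ground layer = {0:b}
drop-orders for the pieces not yet dropped (sum over which currently-grounded one goes next):
  1 to go: {5} 1  {6} 1
  2 to go: {3,5} 1  {4,6} 1  {5,6} 2
  3 to go: {3,5,6} 3  {4,5,6} 3
  4 to go: {3,4,5,6} 6
  5 to go: {2,3,4,5,6} 6
  if 0:b drops first: 6 orders

6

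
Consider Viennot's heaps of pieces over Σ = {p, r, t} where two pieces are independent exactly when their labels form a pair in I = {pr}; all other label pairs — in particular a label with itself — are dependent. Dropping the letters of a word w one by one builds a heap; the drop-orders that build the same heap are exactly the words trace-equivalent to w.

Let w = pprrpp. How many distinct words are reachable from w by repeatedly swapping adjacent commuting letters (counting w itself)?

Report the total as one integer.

15

0(p) covers ∅
1(p) covers 0:p
2(r) covers ∅
3(r) covers 2:r
4(p) covers 1:p
5(p) covers 4:p
floor of heap: 0:p, 2:r
completions by unplaced set U, small U first (add the entries for U minus each lowest piece of U):
  |U|=1: {3}:1  {5}:1
  |U|=2: {2,3}:1  {3,5}:2  {4,5}:1
  |U|=3: {1,4,5}:1  {2,3,5}:3  {3,4,5}:3
  |U|=4: {0,1,4,5}:1  {1,3,4,5}:4  {2,3,4,5}:6
  start at 0(p): 10
  start at 2(r): 5
sum over floor = 15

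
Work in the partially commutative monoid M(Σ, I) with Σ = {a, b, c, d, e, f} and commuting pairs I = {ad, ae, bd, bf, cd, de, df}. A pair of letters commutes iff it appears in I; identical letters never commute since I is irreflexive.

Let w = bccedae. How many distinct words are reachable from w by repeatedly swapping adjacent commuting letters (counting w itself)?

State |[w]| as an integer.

21

piece 0:b — minimal
piece 1:c rests on {0:b}
piece 2:c rests on {1:c}
piece 3:e rests on {2:c}
piece 4:d — minimal
piece 5:a rests on {2:c}
piece 6:e rests on {3:e}
minimal pieces: {0:b, 4:d}
ways to finish when only these pieces remain (= sum over removing one remaining piece with nothing left below it):
  1 left: {4}→1  {5}→1  {6}→1
  2 left: {3,6}→1  {4,5}→2  {4,6}→2  {5,6}→2
  3 left: {3,4,6}→3  {3,5,6}→3  {4,5,6}→6
  4 left: {2,3,5,6}→3  {3,4,5,6}→12
  5 left: {1,2,3,5,6}→3  {2,3,4,5,6}→15
  placing 0:b first → 18 extensions
  placing 4:d first → 3 extensions
total linear extensions = 21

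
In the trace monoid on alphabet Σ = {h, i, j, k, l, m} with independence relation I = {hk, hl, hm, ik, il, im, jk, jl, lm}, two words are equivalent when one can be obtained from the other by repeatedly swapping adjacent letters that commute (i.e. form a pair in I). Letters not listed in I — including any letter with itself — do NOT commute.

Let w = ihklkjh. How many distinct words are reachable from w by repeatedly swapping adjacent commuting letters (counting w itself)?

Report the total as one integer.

35

#0=i has no predecessor
#1=h depends on [0:i]
#2=k has no predecessor
#3=l depends on [2:k]
#4=k depends on [3:l]
#5=j depends on [1:h]
#6=h depends on [5:j]
sources: [0:i, 2:k]
N(rest) = Σ N(rest − s) over sources s of rest; N(one piece) = 1:
  size 1 → [4]=1  [6]=1
  size 2 → [3,4]=1  [4,6]=2  [5,6]=1
  size 3 → [1,5,6]=1  [2,3,4]=1  [3,4,6]=3  [4,5,6]=3
  size 4 → [0,1,5,6]=1  [1,4,5,6]=4  [2,3,4,6]=4  [3,4,5,6]=6
  size 5 → [0,1,4,5,6]=5  [1,3,4,5,6]=10  [2,3,4,5,6]=10
  first=0(i) contributes 20
  first=2(k) contributes 15
|[w]| = 35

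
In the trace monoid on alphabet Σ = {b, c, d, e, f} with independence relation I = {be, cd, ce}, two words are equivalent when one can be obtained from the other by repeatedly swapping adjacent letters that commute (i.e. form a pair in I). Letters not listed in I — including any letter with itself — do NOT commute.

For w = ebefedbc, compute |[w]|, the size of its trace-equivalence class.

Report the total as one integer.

0(e) covers ∅
1(b) covers ∅
2(e) covers 0:e
3(f) covers 1:b, 2:e
4(e) covers 3:f
5(d) covers 4:e
6(b) covers 5:d
7(c) covers 6:b
floor of heap: 0:e, 1:b
completions by unplaced set U, small U first (add the entries for U minus each lowest piece of U):
  |U|=1: {7}:1
  |U|=2: {6,7}:1
  |U|=3: {5,6,7}:1
  |U|=4: {4,5,6,7}:1
  |U|=5: {3,4,5,6,7}:1
  |U|=6: {1,3,4,5,6,7}:1  {2,3,4,5,6,7}:1
  start at 0(e): 2
  start at 1(b): 1
sum over floor = 3

3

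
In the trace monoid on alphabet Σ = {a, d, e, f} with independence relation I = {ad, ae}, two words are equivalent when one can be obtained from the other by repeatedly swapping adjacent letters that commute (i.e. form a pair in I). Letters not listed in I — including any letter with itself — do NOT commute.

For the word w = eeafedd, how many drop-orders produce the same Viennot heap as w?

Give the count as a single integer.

0(e) covers ∅
1(e) covers 0:e
2(a) covers ∅
3(f) covers 1:e, 2:a
4(e) covers 3:f
5(d) covers 4:e
6(d) covers 5:d
floor of heap: 0:e, 2:a
completions by unplaced set U, small U first (add the entries for U minus each lowest piece of U):
  |U|=1: {6}:1
  |U|=2: {5,6}:1
  |U|=3: {4,5,6}:1
  |U|=4: {3,4,5,6}:1
  |U|=5: {1,3,4,5,6}:1  {2,3,4,5,6}:1
  start at 0(e): 2
  start at 2(a): 1
sum over floor = 3

3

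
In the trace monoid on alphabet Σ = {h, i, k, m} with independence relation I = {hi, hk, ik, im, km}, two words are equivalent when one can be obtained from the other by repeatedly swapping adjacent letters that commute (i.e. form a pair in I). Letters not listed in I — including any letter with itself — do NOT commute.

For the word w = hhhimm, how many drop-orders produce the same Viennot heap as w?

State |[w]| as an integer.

6

drop 0:h onto floor
drop 1:h onto {0:h}
drop 2:h onto {1:h}
drop 3:i onto floor
drop 4:m onto {2:h}
drop 5:m onto {4:m}
ground layer = {0:h, 3:i}
drop-orders for the pieces not yet dropped (sum over which currently-grounded one goes next):
  1 to go: {3} 1  {5} 1
  2 to go: {3,5} 2  {4,5} 1
  3 to go: {2,4,5} 1  {3,4,5} 3
  4 to go: {1,2,4,5} 1  {2,3,4,5} 4
  if 0:h drops first: 5 orders
  if 3:i drops first: 1 orders
heap linearizations: 6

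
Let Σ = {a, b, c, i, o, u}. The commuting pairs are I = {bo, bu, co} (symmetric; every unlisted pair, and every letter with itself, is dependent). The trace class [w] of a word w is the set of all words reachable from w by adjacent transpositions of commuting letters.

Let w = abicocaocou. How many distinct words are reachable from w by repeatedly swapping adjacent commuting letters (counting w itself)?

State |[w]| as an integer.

0(a) covers ∅
1(b) covers 0:a
2(i) covers 1:b
3(c) covers 2:i
4(o) covers 2:i
5(c) covers 3:c
6(a) covers 4:o, 5:c
7(o) covers 6:a
8(c) covers 6:a
9(o) covers 7:o
10(u) covers 8:c, 9:o
floor of heap: 0:a
completions by unplaced set U, small U first (add the entries for U minus each lowest piece of U):
  |U|=1: {10}:1
  |U|=2: {8,10}:1  {9,10}:1
  |U|=3: {7,9,10}:1  {8,9,10}:2
  |U|=4: {7,8,9,10}:3
  |U|=5: {6,7,8,9,10}:3
  |U|=6: {4,6,7,8,9,10}:3  {5,6,7,8,9,10}:3
  |U|=7: {3,5,6,7,8,9,10}:3  {4,5,6,7,8,9,10}:6
  |U|=8: {3,4,5,6,7,8,9,10}:9
  |U|=9: {2,3,4,5,6,7,8,9,10}:9
  start at 0(a): 9

9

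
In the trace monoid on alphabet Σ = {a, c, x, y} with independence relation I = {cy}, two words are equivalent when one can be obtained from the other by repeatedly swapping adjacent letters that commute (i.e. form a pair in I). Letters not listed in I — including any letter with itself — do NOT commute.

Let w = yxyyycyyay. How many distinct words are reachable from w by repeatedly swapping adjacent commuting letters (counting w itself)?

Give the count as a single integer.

6

drop 0:y onto floor
drop 1:x onto {0:y}
drop 2:y onto {1:x}
drop 3:y onto {2:y}
drop 4:y onto {3:y}
drop 5:c onto {1:x}
drop 6:y onto {4:y}
drop 7:y onto {6:y}
drop 8:a onto {5:c, 7:y}
drop 9:y onto {8:a}
ground layer = {0:y}
drop-orders for the pieces not yet dropped (sum over which currently-grounded one goes next):
  1 to go: {9} 1
  2 to go: {8,9} 1
  3 to go: {5,8,9} 1  {7,8,9} 1
  4 to go: {5,7,8,9} 2  {6,7,8,9} 1
  5 to go: {4,6,7,8,9} 1  {5,6,7,8,9} 3
  6 to go: {3,4,6,7,8,9} 1  {4,5,6,7,8,9} 4
  7 to go: {2,3,4,6,7,8,9} 1  {3,4,5,6,7,8,9} 5
  8 to go: {2,3,4,5,6,7,8,9} 6
  if 0:y drops first: 6 orders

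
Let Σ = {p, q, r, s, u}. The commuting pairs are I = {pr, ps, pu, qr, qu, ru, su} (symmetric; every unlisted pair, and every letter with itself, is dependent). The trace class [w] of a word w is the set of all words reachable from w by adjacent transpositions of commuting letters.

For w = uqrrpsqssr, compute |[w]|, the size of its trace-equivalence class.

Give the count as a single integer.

90

piece 0:u — minimal
piece 1:q — minimal
piece 2:r — minimal
piece 3:r rests on {2:r}
piece 4:p rests on {1:q}
piece 5:s rests on {1:q, 3:r}
piece 6:q rests on {4:p, 5:s}
piece 7:s rests on {6:q}
piece 8:s rests on {7:s}
piece 9:r rests on {8:s}
minimal pieces: {0:u, 1:q, 2:r}
ways to finish when only these pieces remain (= sum over removing one remaining piece with nothing left below it):
  1 left: {0}→1  {9}→1
  2 left: {0,9}→2  {8,9}→1
  3 left: {0,8,9}→3  {7,8,9}→1
  4 left: {0,7,8,9}→4  {6,7,8,9}→1
  5 left: {0,6,7,8,9}→5  {4,6,7,8,9}→1  {5,6,7,8,9}→1
  6 left: {0,4,6,7,8,9}→6  {0,5,6,7,8,9}→6  {3,5,6,7,8,9}→1  {4,5,6,7,8,9}→2
  7 left: {0,3,5,6,7,8,9}→7  {0,4,5,6,7,8,9}→14  {1,4,5,6,7,8,9}→2  {2,3,5,6,7,8,9}→1  {3,4,5,6,7,8,9}→3
  8 left: {0,1,4,5,6,7,8,9}→16  {0,2,3,5,6,7,8,9}→8  {0,3,4,5,6,7,8,9}→24  {1,3,4,5,6,7,8,9}→5  {2,3,4,5,6,7,8,9}→4
  placing 0:u first → 9 extensions
  placing 1:q first → 36 extensions
  placing 2:r first → 45 extensions
total linear extensions = 90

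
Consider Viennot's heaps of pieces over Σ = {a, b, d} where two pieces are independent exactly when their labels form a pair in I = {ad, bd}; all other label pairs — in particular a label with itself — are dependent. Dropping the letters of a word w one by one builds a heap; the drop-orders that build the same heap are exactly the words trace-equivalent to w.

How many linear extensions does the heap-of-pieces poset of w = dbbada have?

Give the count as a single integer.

15

piece 0:d — minimal
piece 1:b — minimal
piece 2:b rests on {1:b}
piece 3:a rests on {2:b}
piece 4:d rests on {0:d}
piece 5:a rests on {3:a}
minimal pieces: {0:d, 1:b}
ways to finish when only these pieces remain (= sum over removing one remaining piece with nothing left below it):
  1 left: {4}→1  {5}→1
  2 left: {0,4}→1  {3,5}→1  {4,5}→2
  3 left: {0,4,5}→3  {2,3,5}→1  {3,4,5}→3
  4 left: {0,3,4,5}→6  {1,2,3,5}→1  {2,3,4,5}→4
  placing 0:d first → 5 extensions
  placing 1:b first → 10 extensions
total linear extensions = 15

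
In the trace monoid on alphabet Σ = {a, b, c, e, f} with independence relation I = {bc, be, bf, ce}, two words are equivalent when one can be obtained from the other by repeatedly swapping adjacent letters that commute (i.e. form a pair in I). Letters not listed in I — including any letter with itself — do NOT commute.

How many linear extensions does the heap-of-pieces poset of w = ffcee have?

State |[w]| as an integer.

#0=f has no predecessor
#1=f depends on [0:f]
#2=c depends on [1:f]
#3=e depends on [1:f]
#4=e depends on [3:e]
sources: [0:f]
N(rest) = Σ N(rest − s) over sources s of rest; N(one piece) = 1:
  size 1 → [2]=1  [4]=1
  size 2 → [2,4]=2  [3,4]=1
  size 3 → [2,3,4]=3
  first=0(f) contributes 3

3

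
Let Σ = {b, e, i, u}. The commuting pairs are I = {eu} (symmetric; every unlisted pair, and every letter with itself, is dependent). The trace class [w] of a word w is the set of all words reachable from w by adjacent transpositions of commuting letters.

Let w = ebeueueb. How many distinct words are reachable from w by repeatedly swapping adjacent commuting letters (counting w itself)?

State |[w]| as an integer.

10

#0=e has no predecessor
#1=b depends on [0:e]
#2=e depends on [1:b]
#3=u depends on [1:b]
#4=e depends on [2:e]
#5=u depends on [3:u]
#6=e depends on [4:e]
#7=b depends on [5:u, 6:e]
sources: [0:e]
N(rest) = Σ N(rest − s) over sources s of rest; N(one piece) = 1:
  size 1 → [7]=1
  size 2 → [5,7]=1  [6,7]=1
  size 3 → [3,5,7]=1  [4,6,7]=1  [5,6,7]=2
  size 4 → [2,4,6,7]=1  [3,5,6,7]=3  [4,5,6,7]=3
  size 5 → [2,4,5,6,7]=4  [3,4,5,6,7]=6
  size 6 → [2,3,4,5,6,7]=10
  first=0(e) contributes 10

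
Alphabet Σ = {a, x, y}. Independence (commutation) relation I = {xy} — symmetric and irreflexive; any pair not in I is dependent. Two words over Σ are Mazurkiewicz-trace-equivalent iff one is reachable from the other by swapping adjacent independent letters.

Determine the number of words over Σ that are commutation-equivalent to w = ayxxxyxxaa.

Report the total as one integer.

piece 0:a — minimal
piece 1:y rests on {0:a}
piece 2:x rests on {0:a}
piece 3:x rests on {2:x}
piece 4:x rests on {3:x}
piece 5:y rests on {1:y}
piece 6:x rests on {4:x}
piece 7:x rests on {6:x}
piece 8:a rests on {5:y, 7:x}
piece 9:a rests on {8:a}
minimal pieces: {0:a}
ways to finish when only these pieces remain (= sum over removing one remaining piece with nothing left below it):
  1 left: {9}→1
  2 left: {8,9}→1
  3 left: {5,8,9}→1  {7,8,9}→1
  4 left: {1,5,8,9}→1  {5,7,8,9}→2  {6,7,8,9}→1
  5 left: {1,5,7,8,9}→3  {4,6,7,8,9}→1  {5,6,7,8,9}→3
  6 left: {1,5,6,7,8,9}→6  {3,4,6,7,8,9}→1  {4,5,6,7,8,9}→4
  7 left: {1,4,5,6,7,8,9}→10  {2,3,4,6,7,8,9}→1  {3,4,5,6,7,8,9}→5
  8 left: {1,3,4,5,6,7,8,9}→15  {2,3,4,5,6,7,8,9}→6
  placing 0:a first → 21 extensions

21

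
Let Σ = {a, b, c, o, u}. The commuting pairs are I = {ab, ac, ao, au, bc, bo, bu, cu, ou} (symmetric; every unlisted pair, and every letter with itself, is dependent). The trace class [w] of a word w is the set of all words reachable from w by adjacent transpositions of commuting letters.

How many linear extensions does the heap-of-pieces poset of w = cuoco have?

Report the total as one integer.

#0=c has no predecessor
#1=u has no predecessor
#2=o depends on [0:c]
#3=c depends on [2:o]
#4=o depends on [3:c]
sources: [0:c, 1:u]
N(rest) = Σ N(rest − s) over sources s of rest; N(one piece) = 1:
  size 1 → [1]=1  [4]=1
  size 2 → [1,4]=2  [3,4]=1
  size 3 → [1,3,4]=3  [2,3,4]=1
  first=0(c) contributes 4
  first=1(u) contributes 1
|[w]| = 5

5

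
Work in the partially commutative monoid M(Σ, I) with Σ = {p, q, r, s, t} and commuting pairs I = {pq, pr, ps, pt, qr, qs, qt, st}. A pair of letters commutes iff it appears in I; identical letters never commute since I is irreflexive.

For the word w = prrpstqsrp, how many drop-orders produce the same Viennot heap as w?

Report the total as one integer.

2520

drop 0:p onto floor
drop 1:r onto floor
drop 2:r onto {1:r}
drop 3:p onto {0:p}
drop 4:s onto {2:r}
drop 5:t onto {2:r}
drop 6:q onto floor
drop 7:s onto {4:s}
drop 8:r onto {5:t, 7:s}
drop 9:p onto {3:p}
ground layer = {0:p, 1:r, 6:q}
drop-orders for the pieces not yet dropped (sum over which currently-grounded one goes next):
  1 to go: {6} 1  {8} 1  {9} 1
  2 to go: {3,9} 1  {5,8} 1  {6,8} 2  {6,9} 2  {7,8} 1  {8,9} 2
  3 to go: {0,3,9} 1  {3,6,9} 3  {3,8,9} 3  {4,7,8} 1  {5,6,8} 3  {5,7,8} 2  {5,8,9} 3  {6,7,8} 3  {6,8,9} 6  {7,8,9} 3
  4 to go: {0,3,6,9} 4  {0,3,8,9} 4  {3,5,8,9} 6  {3,6,8,9} 12  {3,7,8,9} 6  {4,5,7,8} 3  {4,6,7,8} 4  {4,7,8,9} 4  {5,6,7,8} 8  {5,6,8,9} 12  {5,7,8,9} 8  {6,7,8,9} 12
  5 to go: {0,3,5,8,9} 10  {0,3,6,8,9} 20  {0,3,7,8,9} 10  {2,4,5,7,8} 3  {3,4,7,8,9} 10  {3,5,6,8,9} 30  {3,5,7,8,9} 20  {3,6,7,8,9} 30  {4,5,6,7,8} 15  {4,5,7,8,9} 15  {4,6,7,8,9} 20  {5,6,7,8,9} 40
  6 to go: {0,3,4,7,8,9} 20  {0,3,5,6,8,9} 60  {0,3,5,7,8,9} 40  {0,3,6,7,8,9} 60  {1,2,4,5,7,8} 3  {2,4,5,6,7,8} 18  {2,4,5,7,8,9} 18  {3,4,5,7,8,9} 45  {3,4,6,7,8,9} 60  {3,5,6,7,8,9} 120  {4,5,6,7,8,9} 90
  7 to go: {0,3,4,5,7,8,9} 105  {0,3,4,6,7,8,9} 140  {0,3,5,6,7,8,9} 280  {1,2,4,5,6,7,8} 21  {1,2,4,5,7,8,9} 21  {2,3,4,5,7,8,9} 63  {2,4,5,6,7,8,9} 126  {3,4,5,6,7,8,9} 315
  8 to go: {0,2,3,4,5,7,8,9} 168  {0,3,4,5,6,7,8,9} 840  {1,2,3,4,5,7,8,9} 84  {1,2,4,5,6,7,8,9} 168  {2,3,4,5,6,7,8,9} 504
  if 0:p drops first: 756 orders
  if 1:r drops first: 1512 orders
  if 6:q drops first: 252 orders
heap linearizations: 2520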